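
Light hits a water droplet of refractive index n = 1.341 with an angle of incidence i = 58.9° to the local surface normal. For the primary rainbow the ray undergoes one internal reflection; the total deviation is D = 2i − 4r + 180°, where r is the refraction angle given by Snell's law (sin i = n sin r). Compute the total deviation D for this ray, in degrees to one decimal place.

139.1°

sin r = sin 58.9° / 1.341 = 0.8563/1.341 = 0.6385; r = 39.68°.
D = 2·58.9° − 4·39.68° + 180° = 117.80° − 158.73° + 180° = 139.07°.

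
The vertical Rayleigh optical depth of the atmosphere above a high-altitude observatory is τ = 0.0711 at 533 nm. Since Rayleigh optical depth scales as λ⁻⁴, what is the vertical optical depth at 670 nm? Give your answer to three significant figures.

0.0285

τ(670 nm) = τ(533 nm) × (533/670)⁴ = 0.0711 × (0.7955)⁴ = 0.0711 × 0.4005 = 0.0285.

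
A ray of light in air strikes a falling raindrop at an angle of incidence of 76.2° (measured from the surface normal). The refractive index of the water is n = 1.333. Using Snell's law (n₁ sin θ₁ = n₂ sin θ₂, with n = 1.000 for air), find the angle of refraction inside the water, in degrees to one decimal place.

46.8°

Snell: sin θ_r = sin θ_i / n = sin 76.2° / 1.333 = 0.9711 / 1.333 = 0.7285.
θ_r = arcsin(0.7285) = 46.76°.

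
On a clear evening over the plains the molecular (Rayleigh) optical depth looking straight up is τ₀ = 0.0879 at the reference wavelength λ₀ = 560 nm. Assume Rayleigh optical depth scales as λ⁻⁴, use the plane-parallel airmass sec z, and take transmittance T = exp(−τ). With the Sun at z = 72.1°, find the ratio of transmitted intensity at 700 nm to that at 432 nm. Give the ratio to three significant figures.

Airmass: sec 72.1° = 3.2535.
τ(700 nm) = 0.0879 × (560/700)⁴ × 3.2535 = 0.0879 × 0.4096 × 3.2535 = 0.1171.
τ(432 nm) = 0.0879 × (560/432)⁴ × 3.2535 = 0.0879 × 2.8237 × 3.2535 = 0.8075.
T(700)/T(432) = exp(τ_B − τ_A) = exp(0.6904) = 1.9945.

1.99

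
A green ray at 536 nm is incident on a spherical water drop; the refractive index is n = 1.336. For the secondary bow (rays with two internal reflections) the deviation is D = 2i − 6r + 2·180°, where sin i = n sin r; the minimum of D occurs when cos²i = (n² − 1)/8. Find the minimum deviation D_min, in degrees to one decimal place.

231.7°

cos²i = (1.78490 − 1)/8 = 0.09811; i = arccos(0.31323) = 71.746°.
sin r = sin 71.746°/1.336 = 0.71084; r = 45.303°.
D_min = 2·71.746° − 6·45.303° + 360° = 231.674°.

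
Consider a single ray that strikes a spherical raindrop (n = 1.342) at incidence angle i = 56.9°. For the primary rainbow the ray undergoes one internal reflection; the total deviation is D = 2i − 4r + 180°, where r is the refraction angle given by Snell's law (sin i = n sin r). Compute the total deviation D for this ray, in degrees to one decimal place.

sin r = sin 56.9° / 1.342 = 0.8377/1.342 = 0.6242; r = 38.63°.
D = 2·56.9° − 4·38.63° + 180° = 113.80° − 154.50° + 180° = 139.30°.

139.3°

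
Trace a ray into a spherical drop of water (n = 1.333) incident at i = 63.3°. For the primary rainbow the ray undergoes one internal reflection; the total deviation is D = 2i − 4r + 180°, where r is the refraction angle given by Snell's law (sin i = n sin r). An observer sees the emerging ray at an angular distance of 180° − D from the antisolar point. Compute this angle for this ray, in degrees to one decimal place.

41.7°

sin r = sin 63.3° / 1.333 = 0.8934/1.333 = 0.6702; r = 42.08°.
D = 2·63.3° − 4·42.08° + 180° = 126.60° − 168.33° + 180° = 138.27°.
Angle from antisolar point = 180° − D = 41.73°.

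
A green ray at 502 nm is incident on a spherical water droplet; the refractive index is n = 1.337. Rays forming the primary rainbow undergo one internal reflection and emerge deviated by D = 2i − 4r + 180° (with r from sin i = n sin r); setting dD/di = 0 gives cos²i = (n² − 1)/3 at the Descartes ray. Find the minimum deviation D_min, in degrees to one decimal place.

cos²i = (1.78757 − 1)/3 = 0.26252; i = arccos(0.51237) = 59.178°.
sin r = sin 59.178°/1.337 = 0.64231; r = 39.964°.
D_min = 2·59.178° − 4·39.964° + 180° = 138.500°.

138.5°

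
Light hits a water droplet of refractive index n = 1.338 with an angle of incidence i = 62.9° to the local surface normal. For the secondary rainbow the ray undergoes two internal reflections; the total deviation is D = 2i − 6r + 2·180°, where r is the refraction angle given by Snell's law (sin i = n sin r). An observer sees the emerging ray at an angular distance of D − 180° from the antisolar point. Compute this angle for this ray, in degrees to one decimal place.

sin r = sin 62.9° / 1.338 = 0.8902/1.338 = 0.6653; r = 41.71°.
D = 2·62.9° − 6·41.71° + 2·180° = 125.80° − 250.25° + 360° = 235.55°.
Angle from antisolar point = D − 180° = 55.55°.

55.6°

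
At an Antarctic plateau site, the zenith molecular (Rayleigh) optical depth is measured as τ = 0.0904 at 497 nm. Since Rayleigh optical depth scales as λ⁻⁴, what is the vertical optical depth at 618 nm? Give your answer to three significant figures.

τ(618 nm) = τ(497 nm) × (497/618)⁴ = 0.0904 × (0.8042)⁴ = 0.0904 × 0.4183 = 0.0378.

0.0378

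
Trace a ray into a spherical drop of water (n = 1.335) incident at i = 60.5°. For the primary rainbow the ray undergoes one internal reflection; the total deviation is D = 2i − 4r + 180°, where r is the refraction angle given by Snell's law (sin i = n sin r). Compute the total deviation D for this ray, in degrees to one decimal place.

138.2°

sin r = sin 60.5° / 1.335 = 0.8704/1.335 = 0.6520; r = 40.69°.
D = 2·60.5° − 4·40.69° + 180° = 121.00° − 162.76° + 180° = 138.24°.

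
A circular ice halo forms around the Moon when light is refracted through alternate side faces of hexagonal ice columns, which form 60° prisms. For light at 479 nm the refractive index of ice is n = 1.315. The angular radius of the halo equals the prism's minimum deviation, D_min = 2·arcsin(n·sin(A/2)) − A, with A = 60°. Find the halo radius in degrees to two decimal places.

n·sin(A/2) = 1.315 × sin 30° = 1.315 × 0.5000 = 0.6575.
D_min = 2·arcsin(0.6575) − 60° = 2 × 41.109° − 60° = 22.219°.

22.22°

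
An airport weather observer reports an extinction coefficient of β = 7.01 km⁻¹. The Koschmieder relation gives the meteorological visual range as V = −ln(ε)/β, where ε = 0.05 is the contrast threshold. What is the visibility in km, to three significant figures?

0.427 km

V = −ln(0.05) / 7.01 = 2.996 / 7.01 = 0.4274 km.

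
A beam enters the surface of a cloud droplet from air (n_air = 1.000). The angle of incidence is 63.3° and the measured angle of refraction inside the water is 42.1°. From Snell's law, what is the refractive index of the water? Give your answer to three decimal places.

n = sin θ_i / sin θ_r = sin 63.3° / sin 42.1° = 0.8934 / 0.6704 = 1.3325.

1.333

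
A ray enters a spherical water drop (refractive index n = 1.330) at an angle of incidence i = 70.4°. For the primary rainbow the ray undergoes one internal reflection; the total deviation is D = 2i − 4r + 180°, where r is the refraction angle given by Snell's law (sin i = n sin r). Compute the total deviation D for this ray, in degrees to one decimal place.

sin r = sin 70.4° / 1.330 = 0.9421/1.330 = 0.7083; r = 45.10°.
D = 2·70.4° − 4·45.10° + 180° = 140.80° − 180.39° + 180° = 140.41°.

140.4°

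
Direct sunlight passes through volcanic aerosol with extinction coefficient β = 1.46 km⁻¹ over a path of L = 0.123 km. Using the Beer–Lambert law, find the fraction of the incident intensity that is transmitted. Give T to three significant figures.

0.836

τ = β·L = 1.46 × 0.123 = 0.1796.
T = exp(−0.1796) = 0.8356.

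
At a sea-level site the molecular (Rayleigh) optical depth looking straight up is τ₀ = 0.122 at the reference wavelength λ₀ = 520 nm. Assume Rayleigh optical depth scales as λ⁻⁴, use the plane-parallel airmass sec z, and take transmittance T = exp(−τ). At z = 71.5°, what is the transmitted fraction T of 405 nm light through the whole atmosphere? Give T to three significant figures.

0.352

sec 71.5° = 3.1515.
τ = 0.122 × (520/405)⁴ × 3.1515 = 0.122 × 2.7176 × 3.1515 = 1.0449.
T = exp(−1.0449) = 0.3517.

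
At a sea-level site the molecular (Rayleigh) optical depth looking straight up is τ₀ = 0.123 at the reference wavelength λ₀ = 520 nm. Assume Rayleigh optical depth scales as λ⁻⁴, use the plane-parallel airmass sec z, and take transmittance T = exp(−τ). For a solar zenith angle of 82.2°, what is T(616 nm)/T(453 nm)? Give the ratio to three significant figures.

3.04

Airmass: sec 82.2° = 7.3684.
τ(616 nm) = 0.123 × (520/616)⁴ × 7.3684 = 0.123 × 0.5078 × 7.3684 = 0.4602.
τ(453 nm) = 0.123 × (520/453)⁴ × 7.3684 = 0.123 × 1.7363 × 7.3684 = 1.5736.
T(616)/T(453) = exp(τ_B − τ_A) = exp(1.1134) = 3.0446.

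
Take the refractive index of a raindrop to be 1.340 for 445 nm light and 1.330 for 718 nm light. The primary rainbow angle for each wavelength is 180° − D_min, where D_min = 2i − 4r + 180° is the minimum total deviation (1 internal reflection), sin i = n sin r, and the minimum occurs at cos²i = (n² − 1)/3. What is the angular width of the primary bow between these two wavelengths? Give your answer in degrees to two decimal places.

1.45°

At 445 nm (n = 1.340): cos²i = 0.26520 → i = 59.004°, r = 39.770°, D_min = 138.929°, rainbow angle = 41.071°.
At 718 nm (n = 1.330): cos²i = 0.25630 → i = 59.585°, r = 40.422°, D_min = 137.484°, rainbow angle = 42.516°.
Angular width = |41.071° − 42.516°| = 1.445°.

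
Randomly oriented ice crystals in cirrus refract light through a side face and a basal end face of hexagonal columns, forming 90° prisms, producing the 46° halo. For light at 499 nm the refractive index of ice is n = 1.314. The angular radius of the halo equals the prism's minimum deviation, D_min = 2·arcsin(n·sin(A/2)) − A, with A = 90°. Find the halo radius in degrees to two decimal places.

n·sin(A/2) = 1.314 × sin 45° = 1.314 × 0.7071 = 0.9291.
D_min = 2·arcsin(0.9291) − 90° = 2 × 68.301° − 90° = 46.602°.

46.60°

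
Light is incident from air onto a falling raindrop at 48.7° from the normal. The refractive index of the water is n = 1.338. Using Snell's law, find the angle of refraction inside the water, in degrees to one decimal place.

34.2°

Snell: sin θ_r = sin θ_i / n = sin 48.7° / 1.338 = 0.7513 / 1.338 = 0.5615.
θ_r = arcsin(0.5615) = 34.16°.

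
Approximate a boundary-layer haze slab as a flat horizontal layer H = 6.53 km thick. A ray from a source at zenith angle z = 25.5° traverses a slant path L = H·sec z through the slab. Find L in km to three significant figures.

7.23 km

sec z = 1/cos 25.5° = 1.1079.
L = 6.53 × 1.1079 = 7.235 km.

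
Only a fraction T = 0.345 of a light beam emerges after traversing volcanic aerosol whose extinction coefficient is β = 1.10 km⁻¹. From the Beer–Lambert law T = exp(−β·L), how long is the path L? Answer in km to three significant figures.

0.967 km

Beer–Lambert: T = exp(−βL) ⇒ L = −ln(T)/β = −ln(0.345)/1.10 = 1.0642/1.10 = 0.9675 km.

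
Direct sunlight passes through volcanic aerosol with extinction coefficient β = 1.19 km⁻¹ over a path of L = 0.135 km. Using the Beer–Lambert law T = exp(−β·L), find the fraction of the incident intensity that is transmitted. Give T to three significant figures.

0.852

τ = β·L = 1.19 × 0.135 = 0.1607.
T = exp(−0.1607) = 0.8516.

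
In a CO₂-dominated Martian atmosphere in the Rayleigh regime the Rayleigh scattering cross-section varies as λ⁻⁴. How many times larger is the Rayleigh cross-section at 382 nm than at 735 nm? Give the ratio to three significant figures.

Rayleigh scattering ∝ λ⁻⁴, so the ratio of coefficients is the inverse fourth power of the wavelength ratio.
σ(382)/σ(735) = (735/382)⁴ = (1.9241)⁴ = 13.71.

13.7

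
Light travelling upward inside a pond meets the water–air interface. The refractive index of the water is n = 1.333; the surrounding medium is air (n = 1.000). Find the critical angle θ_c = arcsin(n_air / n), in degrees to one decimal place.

sin θ_c = n_air / n = 1.000 / 1.333 = 0.7502.
θ_c = arcsin(0.7502) = 48.61°.

48.6°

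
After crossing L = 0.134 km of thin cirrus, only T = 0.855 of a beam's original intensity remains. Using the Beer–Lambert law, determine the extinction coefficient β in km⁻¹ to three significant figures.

1.17 km⁻¹

Beer–Lambert: T = exp(−βL) ⇒ β = −ln(T)/L = −ln(0.855)/0.134 = 0.1567/0.134 = 1.169 km⁻¹.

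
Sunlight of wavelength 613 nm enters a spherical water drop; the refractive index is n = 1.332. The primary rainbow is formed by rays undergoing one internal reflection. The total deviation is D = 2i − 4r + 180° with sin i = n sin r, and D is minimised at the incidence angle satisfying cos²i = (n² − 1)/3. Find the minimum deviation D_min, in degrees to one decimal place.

cos²i = (1.77422 − 1)/3 = 0.25807; i = arccos(0.50801) = 59.469°.
sin r = sin 59.469°/1.332 = 0.64666; r = 40.290°.
D_min = 2·59.469° − 4·40.290° + 180° = 137.776°.

137.8°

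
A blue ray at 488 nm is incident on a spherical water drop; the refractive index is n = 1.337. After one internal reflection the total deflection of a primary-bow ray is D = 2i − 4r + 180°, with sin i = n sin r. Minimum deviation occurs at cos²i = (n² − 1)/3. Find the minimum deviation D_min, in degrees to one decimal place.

138.5°

cos²i = (1.78757 − 1)/3 = 0.26252; i = arccos(0.51237) = 59.178°.
sin r = sin 59.178°/1.337 = 0.64231; r = 39.964°.
D_min = 2·59.178° − 4·39.964° + 180° = 138.500°.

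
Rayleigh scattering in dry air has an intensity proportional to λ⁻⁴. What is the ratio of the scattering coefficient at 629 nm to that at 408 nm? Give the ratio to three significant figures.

Rayleigh scattering ∝ λ⁻⁴, so the ratio of coefficients is the inverse fourth power of the wavelength ratio.
σ(629)/σ(408) = (408/629)⁴ = (0.6486)⁴ = 0.177.

0.177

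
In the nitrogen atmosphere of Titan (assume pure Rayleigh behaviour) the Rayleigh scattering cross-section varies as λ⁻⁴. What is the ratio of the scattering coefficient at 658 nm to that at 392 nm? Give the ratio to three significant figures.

Rayleigh scattering ∝ λ⁻⁴, so the ratio of coefficients is the inverse fourth power of the wavelength ratio.
σ(658)/σ(392) = (392/658)⁴ = (0.5957)⁴ = 0.126.

0.126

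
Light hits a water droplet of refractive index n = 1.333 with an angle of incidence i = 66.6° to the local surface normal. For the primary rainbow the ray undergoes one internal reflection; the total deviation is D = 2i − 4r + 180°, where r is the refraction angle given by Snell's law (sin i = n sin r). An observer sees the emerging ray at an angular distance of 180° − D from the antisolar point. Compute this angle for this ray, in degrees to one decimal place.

sin r = sin 66.6° / 1.333 = 0.9178/1.333 = 0.6885; r = 43.51°.
D = 2·66.6° − 4·43.51° + 180° = 133.20° − 174.04° + 180° = 139.16°.
Angle from antisolar point = 180° − D = 40.84°.

40.8°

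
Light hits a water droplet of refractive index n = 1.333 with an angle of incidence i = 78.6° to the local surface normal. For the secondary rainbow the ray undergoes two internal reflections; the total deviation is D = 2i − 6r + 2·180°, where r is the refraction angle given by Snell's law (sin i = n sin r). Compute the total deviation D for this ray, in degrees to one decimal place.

233.2°

sin r = sin 78.6° / 1.333 = 0.9803/1.333 = 0.7354; r = 47.34°.
D = 2·78.6° − 6·47.34° + 2·180° = 157.20° − 284.04° + 360° = 233.16°.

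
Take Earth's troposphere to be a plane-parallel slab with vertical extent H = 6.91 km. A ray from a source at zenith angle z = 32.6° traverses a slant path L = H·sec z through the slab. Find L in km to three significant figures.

8.20 km

sec z = 1/cos 32.6° = 1.1870.
L = 6.91 × 1.1870 = 8.202 km.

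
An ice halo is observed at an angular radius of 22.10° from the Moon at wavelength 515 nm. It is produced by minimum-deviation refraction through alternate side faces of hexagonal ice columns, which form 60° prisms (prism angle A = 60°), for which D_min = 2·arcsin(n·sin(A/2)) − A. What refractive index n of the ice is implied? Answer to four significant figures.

Rearranging: n = sin((D_min + A)/2) / sin(A/2).
(D_min + A)/2 = (22.10° + 60°)/2 = 41.050°.
n = sin 41.050° / sin 30° = 0.6567 / 0.5000 = 1.3134.

1.313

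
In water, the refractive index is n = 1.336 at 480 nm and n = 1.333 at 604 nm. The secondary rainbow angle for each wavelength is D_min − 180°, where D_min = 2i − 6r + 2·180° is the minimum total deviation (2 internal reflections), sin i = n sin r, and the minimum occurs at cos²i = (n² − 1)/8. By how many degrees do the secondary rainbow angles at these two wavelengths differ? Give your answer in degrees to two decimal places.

At 480 nm (n = 1.336): cos²i = 0.09811 → i = 71.746°, r = 45.303°, D_min = 231.674°, rainbow angle = 51.674°.
At 604 nm (n = 1.333): cos²i = 0.09711 → i = 71.843°, r = 45.466°, D_min = 230.891°, rainbow angle = 50.891°.
Angular width = |51.674° − 50.891°| = 0.783°.

0.78°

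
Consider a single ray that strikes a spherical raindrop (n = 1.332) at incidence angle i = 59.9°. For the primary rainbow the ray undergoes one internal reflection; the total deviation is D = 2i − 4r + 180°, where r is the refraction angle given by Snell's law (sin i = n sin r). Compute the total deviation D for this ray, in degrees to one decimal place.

137.8°

sin r = sin 59.9° / 1.332 = 0.8652/1.332 = 0.6495; r = 40.50°.
D = 2·59.9° − 4·40.50° + 180° = 119.80° − 162.02° + 180° = 137.78°.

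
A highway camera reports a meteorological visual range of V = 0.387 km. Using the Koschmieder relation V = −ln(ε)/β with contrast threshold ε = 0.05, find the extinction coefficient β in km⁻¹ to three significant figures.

β = −ln(0.05) / V = 2.996 / 0.387 = 7.7409 km⁻¹.

7.74 km⁻¹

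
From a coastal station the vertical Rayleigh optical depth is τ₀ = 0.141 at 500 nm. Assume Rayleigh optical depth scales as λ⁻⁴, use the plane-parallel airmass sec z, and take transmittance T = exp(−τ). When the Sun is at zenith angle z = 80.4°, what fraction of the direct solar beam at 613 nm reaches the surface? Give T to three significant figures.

0.688

sec 80.4° = 5.9963.
τ = 0.141 × (500/613)⁴ × 5.9963 = 0.141 × 0.4426 × 5.9963 = 0.3742.
T = exp(−0.3742) = 0.6878.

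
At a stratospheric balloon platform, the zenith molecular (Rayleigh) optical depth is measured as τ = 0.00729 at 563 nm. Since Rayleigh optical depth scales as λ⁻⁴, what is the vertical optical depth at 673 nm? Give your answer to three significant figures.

0.00357

τ(673 nm) = τ(563 nm) × (563/673)⁴ = 0.00729 × (0.8366)⁴ = 0.00729 × 0.4897 = 0.0036.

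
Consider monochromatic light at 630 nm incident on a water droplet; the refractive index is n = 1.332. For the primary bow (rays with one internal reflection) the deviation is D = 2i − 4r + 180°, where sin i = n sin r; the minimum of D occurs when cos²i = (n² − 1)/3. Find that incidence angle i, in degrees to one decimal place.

cos²i = (1.332² − 1)/3 = (1.77422 − 1)/3 = 0.25807.
cos i = 0.50801, so i = 59.469°.

59.5°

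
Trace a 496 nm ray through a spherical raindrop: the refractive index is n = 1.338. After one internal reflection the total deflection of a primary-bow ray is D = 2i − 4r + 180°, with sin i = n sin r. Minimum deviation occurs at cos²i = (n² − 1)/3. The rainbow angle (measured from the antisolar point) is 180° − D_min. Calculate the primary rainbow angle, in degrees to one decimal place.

cos²i = (1.79024 − 1)/3 = 0.26341; i = arccos(0.51324) = 59.120°.
sin r = sin 59.120°/1.338 = 0.64144; r = 39.899°.
D_min = 2·59.120° − 4·39.899° + 180° = 138.643°.
Rainbow angle = 180° − D_min = 41.357°.

41.4°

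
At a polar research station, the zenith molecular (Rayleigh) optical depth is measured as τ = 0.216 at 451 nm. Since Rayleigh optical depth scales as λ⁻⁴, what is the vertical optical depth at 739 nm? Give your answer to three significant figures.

τ(739 nm) = τ(451 nm) × (451/739)⁴ = 0.216 × (0.6103)⁴ = 0.216 × 0.1387 = 0.0300.

0.0300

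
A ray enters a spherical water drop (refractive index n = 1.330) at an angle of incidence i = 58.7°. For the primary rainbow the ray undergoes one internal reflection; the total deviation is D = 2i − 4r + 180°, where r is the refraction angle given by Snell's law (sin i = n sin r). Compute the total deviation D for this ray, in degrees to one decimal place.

137.5°

sin r = sin 58.7° / 1.330 = 0.8545/1.330 = 0.6425; r = 39.97°.
D = 2·58.7° − 4·39.97° + 180° = 117.40° − 159.90° + 180° = 137.50°.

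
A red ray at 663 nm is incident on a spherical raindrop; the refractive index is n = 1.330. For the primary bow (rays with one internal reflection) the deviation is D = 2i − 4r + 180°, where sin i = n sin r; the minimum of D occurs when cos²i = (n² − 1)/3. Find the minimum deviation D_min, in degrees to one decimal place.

cos²i = (1.76890 − 1)/3 = 0.25630; i = arccos(0.50626) = 59.585°.
sin r = sin 59.585°/1.330 = 0.64841; r = 40.422°.
D_min = 2·59.585° − 4·40.422° + 180° = 137.484°.

137.5°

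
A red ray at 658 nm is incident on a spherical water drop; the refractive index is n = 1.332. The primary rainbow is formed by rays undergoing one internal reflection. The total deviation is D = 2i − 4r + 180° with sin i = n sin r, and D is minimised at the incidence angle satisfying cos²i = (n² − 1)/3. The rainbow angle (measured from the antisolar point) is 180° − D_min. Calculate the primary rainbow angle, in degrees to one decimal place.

cos²i = (1.77422 − 1)/3 = 0.25807; i = arccos(0.50801) = 59.469°.
sin r = sin 59.469°/1.332 = 0.64666; r = 40.290°.
D_min = 2·59.469° − 4·40.290° + 180° = 137.776°.
Rainbow angle = 180° − D_min = 42.224°.

42.2°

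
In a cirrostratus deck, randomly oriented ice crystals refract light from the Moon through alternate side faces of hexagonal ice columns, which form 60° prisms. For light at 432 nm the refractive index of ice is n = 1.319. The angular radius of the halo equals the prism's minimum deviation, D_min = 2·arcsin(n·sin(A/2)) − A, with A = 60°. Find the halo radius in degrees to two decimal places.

n·sin(A/2) = 1.319 × sin 30° = 1.319 × 0.5000 = 0.6595.
D_min = 2·arcsin(0.6595) − 60° = 2 × 41.262° − 60° = 22.524°.

22.52°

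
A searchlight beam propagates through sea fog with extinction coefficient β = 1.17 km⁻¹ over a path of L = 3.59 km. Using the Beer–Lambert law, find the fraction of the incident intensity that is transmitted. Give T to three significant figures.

0.0150

τ = β·L = 1.17 × 3.59 = 4.2003.
T = exp(−4.2003) = 0.0150.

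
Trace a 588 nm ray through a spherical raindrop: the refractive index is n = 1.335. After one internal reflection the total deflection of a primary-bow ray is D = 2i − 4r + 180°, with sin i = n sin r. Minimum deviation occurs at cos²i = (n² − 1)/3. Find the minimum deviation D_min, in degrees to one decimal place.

cos²i = (1.78222 − 1)/3 = 0.26074; i = arccos(0.51063) = 59.294°.
sin r = sin 59.294°/1.335 = 0.64405; r = 40.094°.
D_min = 2·59.294° − 4·40.094° + 180° = 138.212°.

138.2°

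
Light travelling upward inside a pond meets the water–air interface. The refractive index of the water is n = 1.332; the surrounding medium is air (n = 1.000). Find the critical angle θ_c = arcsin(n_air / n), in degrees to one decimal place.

48.7°

sin θ_c = n_air / n = 1.000 / 1.332 = 0.7508.
θ_c = arcsin(0.7508) = 48.66°.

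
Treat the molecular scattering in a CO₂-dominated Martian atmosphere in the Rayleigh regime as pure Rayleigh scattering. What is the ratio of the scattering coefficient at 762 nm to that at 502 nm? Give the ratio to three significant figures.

Rayleigh scattering ∝ λ⁻⁴, so the ratio of coefficients is the inverse fourth power of the wavelength ratio.
σ(762)/σ(502) = (502/762)⁴ = (0.6588)⁴ = 0.1884.

0.188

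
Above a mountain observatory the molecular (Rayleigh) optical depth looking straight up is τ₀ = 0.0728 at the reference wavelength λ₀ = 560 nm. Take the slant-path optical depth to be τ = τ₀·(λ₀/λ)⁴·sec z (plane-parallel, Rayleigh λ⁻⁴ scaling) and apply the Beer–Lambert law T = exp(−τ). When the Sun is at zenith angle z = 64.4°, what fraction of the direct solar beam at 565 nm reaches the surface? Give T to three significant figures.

sec 64.4° = 2.3144.
τ = 0.0728 × (560/565)⁴ × 2.3144 = 0.0728 × 0.9651 × 2.3144 = 0.1626.
T = exp(−0.1626) = 0.8499.

0.850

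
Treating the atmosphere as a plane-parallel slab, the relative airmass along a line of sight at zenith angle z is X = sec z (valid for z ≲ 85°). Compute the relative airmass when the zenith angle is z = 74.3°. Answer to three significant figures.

3.70

X = sec z = 1/cos 74.3° = 1/0.2706 = 3.6955.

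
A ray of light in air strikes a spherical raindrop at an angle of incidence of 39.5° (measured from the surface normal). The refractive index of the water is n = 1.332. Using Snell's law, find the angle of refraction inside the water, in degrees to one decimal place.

Snell: sin θ_r = sin θ_i / n = sin 39.5° / 1.332 = 0.6361 / 1.332 = 0.4775.
θ_r = arcsin(0.4775) = 28.52°.

28.5°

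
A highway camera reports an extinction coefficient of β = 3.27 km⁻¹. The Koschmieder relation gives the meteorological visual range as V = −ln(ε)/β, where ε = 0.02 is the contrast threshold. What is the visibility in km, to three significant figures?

V = −ln(0.02) / 3.27 = 3.912 / 3.27 = 1.1963 km.

1.20 km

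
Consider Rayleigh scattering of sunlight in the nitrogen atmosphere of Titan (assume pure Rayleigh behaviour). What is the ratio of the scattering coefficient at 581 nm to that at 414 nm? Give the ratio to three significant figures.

Rayleigh scattering ∝ λ⁻⁴, so the ratio of coefficients is the inverse fourth power of the wavelength ratio.
σ(581)/σ(414) = (414/581)⁴ = (0.7126)⁴ = 0.2578.

0.258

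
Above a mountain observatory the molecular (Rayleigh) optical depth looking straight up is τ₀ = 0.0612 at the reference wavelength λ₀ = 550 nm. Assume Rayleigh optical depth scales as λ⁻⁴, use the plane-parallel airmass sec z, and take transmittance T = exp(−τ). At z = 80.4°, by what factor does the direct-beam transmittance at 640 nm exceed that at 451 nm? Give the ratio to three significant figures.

Airmass: sec 80.4° = 5.9963.
τ(640 nm) = 0.0612 × (550/640)⁴ × 5.9963 = 0.0612 × 0.5454 × 5.9963 = 0.2002.
τ(451 nm) = 0.0612 × (550/451)⁴ × 5.9963 = 0.0612 × 2.2118 × 5.9963 = 0.8117.
T(640)/T(451) = exp(τ_B − τ_A) = exp(0.6115) = 1.8432.

1.84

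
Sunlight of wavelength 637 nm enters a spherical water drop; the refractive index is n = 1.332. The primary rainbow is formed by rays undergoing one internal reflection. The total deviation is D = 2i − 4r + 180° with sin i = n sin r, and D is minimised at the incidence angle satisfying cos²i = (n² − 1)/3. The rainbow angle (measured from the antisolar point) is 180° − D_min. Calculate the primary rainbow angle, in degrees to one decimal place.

42.2°

cos²i = (1.77422 − 1)/3 = 0.25807; i = arccos(0.50801) = 59.469°.
sin r = sin 59.469°/1.332 = 0.64666; r = 40.290°.
D_min = 2·59.469° − 4·40.290° + 180° = 137.776°.
Rainbow angle = 180° − D_min = 42.224°.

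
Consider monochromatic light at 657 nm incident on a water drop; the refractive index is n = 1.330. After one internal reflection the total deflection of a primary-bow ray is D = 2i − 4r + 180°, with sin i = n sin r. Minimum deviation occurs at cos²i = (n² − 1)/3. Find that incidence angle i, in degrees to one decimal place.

59.6°

cos²i = (1.330² − 1)/3 = (1.76890 − 1)/3 = 0.25630.
cos i = 0.50626, so i = 59.585°.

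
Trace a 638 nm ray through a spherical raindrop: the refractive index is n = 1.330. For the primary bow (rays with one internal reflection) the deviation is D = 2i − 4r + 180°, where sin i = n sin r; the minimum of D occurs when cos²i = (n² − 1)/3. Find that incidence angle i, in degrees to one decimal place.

59.6°

cos²i = (1.330² − 1)/3 = (1.76890 − 1)/3 = 0.25630.
cos i = 0.50626, so i = 59.585°.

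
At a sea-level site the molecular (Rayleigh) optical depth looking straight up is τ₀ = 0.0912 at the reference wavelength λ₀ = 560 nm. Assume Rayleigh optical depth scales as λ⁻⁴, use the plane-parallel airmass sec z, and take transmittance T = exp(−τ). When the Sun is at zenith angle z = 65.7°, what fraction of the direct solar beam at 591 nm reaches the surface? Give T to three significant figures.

sec 65.7° = 2.4300.
τ = 0.0912 × (560/591)⁴ × 2.4300 = 0.0912 × 0.8061 × 2.4300 = 0.1787.
T = exp(−0.1787) = 0.8364.

0.836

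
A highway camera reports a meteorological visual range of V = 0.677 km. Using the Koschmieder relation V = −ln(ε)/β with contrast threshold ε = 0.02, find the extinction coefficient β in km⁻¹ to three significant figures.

5.78 km⁻¹

β = −ln(0.02) / V = 3.912 / 0.677 = 5.7785 km⁻¹.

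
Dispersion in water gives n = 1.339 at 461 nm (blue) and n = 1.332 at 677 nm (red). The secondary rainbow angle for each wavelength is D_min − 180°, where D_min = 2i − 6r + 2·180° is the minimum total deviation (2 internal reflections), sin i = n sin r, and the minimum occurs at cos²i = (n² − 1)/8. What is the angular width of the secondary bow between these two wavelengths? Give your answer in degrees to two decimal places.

At 461 nm (n = 1.339): cos²i = 0.09912 → i = 71.650°, r = 45.141°, D_min = 232.451°, rainbow angle = 52.451°.
At 677 nm (n = 1.332): cos²i = 0.09678 → i = 71.875°, r = 45.520°, D_min = 230.628°, rainbow angle = 50.628°.
Angular width = |52.451° − 50.628°| = 1.823°.

1.82°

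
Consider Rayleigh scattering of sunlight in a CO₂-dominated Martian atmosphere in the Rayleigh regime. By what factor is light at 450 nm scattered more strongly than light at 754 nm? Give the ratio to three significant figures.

7.88

Rayleigh scattering ∝ λ⁻⁴, so the ratio of coefficients is the inverse fourth power of the wavelength ratio.
σ(450)/σ(754) = (754/450)⁴ = (1.6756)⁴ = 7.882.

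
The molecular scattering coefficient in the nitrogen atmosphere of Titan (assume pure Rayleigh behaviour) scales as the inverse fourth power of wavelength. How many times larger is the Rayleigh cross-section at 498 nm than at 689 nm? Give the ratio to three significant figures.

Rayleigh scattering ∝ λ⁻⁴, so the ratio of coefficients is the inverse fourth power of the wavelength ratio.
σ(498)/σ(689) = (689/498)⁴ = (1.3835)⁴ = 3.664.

3.66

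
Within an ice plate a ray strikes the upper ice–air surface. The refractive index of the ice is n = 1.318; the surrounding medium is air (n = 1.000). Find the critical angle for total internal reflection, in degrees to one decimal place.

49.4°

sin θ_c = n_air / n = 1.000 / 1.318 = 0.7587.
θ_c = arcsin(0.7587) = 49.35°.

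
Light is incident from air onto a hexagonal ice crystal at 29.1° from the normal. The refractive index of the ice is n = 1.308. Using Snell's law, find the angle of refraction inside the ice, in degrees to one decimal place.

21.8°

Snell: sin θ_r = sin θ_i / n = sin 29.1° / 1.308 = 0.4863 / 1.308 = 0.3718.
θ_r = arcsin(0.3718) = 21.83°.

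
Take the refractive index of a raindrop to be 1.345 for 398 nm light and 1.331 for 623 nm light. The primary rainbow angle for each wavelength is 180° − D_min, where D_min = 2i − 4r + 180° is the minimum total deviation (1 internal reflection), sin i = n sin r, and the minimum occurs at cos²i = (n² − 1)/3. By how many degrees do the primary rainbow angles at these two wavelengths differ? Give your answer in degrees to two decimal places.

2.01°

At 398 nm (n = 1.345): cos²i = 0.26967 → i = 58.715°, r = 39.448°, D_min = 139.635°, rainbow angle = 40.365°.
At 623 nm (n = 1.331): cos²i = 0.25719 → i = 59.527°, r = 40.356°, D_min = 137.630°, rainbow angle = 42.370°.
Angular width = |40.365° − 42.370°| = 2.005°.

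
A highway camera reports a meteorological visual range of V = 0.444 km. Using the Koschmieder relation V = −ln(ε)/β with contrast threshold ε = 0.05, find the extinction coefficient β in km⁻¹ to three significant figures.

β = −ln(0.05) / V = 2.996 / 0.444 = 6.7471 km⁻¹.

6.75 km⁻¹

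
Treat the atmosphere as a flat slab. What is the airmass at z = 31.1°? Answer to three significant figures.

X = sec z = 1/cos 31.1° = 1/0.8563 = 1.1679.

1.17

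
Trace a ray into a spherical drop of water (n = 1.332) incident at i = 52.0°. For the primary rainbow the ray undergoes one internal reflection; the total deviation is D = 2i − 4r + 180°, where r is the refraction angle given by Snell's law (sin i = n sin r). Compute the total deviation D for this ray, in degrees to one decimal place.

138.9°

sin r = sin 52.0° / 1.332 = 0.7880/1.332 = 0.5916; r = 36.27°.
D = 2·52.0° − 4·36.27° + 180° = 104.00° − 145.08° + 180° = 138.92°.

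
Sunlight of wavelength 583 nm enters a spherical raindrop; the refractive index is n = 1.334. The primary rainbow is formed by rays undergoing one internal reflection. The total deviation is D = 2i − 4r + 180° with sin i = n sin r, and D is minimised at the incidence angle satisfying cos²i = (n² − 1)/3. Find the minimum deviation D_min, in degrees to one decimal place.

cos²i = (1.77956 − 1)/3 = 0.25985; i = arccos(0.50976) = 59.352°.
sin r = sin 59.352°/1.334 = 0.64492; r = 40.159°.
D_min = 2·59.352° − 4·40.159° + 180° = 138.067°.

138.1°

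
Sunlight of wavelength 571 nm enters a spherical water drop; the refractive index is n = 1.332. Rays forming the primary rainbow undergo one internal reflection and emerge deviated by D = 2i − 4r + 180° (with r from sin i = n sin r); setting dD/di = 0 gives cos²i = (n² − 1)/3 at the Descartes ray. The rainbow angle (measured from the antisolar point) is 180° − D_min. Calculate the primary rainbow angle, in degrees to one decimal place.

42.2°

cos²i = (1.77422 − 1)/3 = 0.25807; i = arccos(0.50801) = 59.469°.
sin r = sin 59.469°/1.332 = 0.64666; r = 40.290°.
D_min = 2·59.469° − 4·40.290° + 180° = 137.776°.
Rainbow angle = 180° − D_min = 42.224°.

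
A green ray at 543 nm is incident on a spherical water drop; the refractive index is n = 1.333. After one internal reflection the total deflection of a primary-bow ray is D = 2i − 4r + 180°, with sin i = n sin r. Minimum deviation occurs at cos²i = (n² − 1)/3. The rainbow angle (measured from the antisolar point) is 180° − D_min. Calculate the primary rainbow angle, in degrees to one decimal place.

cos²i = (1.77689 − 1)/3 = 0.25896; i = arccos(0.50888) = 59.410°.
sin r = sin 59.410°/1.333 = 0.64579; r = 40.225°.
D_min = 2·59.410° − 4·40.225° + 180° = 137.922°.
Rainbow angle = 180° − D_min = 42.078°.

42.1°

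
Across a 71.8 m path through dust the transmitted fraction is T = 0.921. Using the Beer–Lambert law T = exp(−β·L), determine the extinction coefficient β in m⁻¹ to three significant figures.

0.00115 m⁻¹

Beer–Lambert: T = exp(−βL) ⇒ β = −ln(T)/L = −ln(0.921)/71.8 = 0.0823/71.8 = 0.001146 m⁻¹.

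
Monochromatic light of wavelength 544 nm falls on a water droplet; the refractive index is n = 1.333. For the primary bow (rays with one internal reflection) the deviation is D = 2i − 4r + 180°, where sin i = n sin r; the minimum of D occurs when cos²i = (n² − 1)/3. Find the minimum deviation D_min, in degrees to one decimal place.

137.9°

cos²i = (1.77689 − 1)/3 = 0.25896; i = arccos(0.50888) = 59.410°.
sin r = sin 59.410°/1.333 = 0.64579; r = 40.225°.
D_min = 2·59.410° − 4·40.225° + 180° = 137.922°.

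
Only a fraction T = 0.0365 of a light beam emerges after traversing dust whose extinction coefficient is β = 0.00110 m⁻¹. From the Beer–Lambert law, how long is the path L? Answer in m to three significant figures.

3010 m

Beer–Lambert: T = exp(−βL) ⇒ L = −ln(T)/β = −ln(0.0365)/0.00110 = 3.3104/0.00110 = 3009 m.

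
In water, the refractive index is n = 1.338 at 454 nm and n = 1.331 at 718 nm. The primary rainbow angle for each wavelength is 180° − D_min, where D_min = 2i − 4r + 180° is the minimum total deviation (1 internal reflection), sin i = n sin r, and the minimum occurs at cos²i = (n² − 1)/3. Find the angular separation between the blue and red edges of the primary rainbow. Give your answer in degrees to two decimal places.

At 454 nm (n = 1.338): cos²i = 0.26341 → i = 59.120°, r = 39.899°, D_min = 138.643°, rainbow angle = 41.357°.
At 718 nm (n = 1.331): cos²i = 0.25719 → i = 59.527°, r = 40.356°, D_min = 137.630°, rainbow angle = 42.370°.
Angular width = |41.357° − 42.370°| = 1.013°.

1.01°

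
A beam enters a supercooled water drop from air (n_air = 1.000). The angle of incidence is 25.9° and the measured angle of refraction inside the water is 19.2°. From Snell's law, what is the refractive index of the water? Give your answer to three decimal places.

1.328

n = sin θ_i / sin θ_r = sin 25.9° / sin 19.2° = 0.4368 / 0.3289 = 1.3282.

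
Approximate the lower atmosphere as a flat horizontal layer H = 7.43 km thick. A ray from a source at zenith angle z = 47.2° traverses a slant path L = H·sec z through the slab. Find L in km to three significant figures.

sec z = 1/cos 47.2° = 1.4718.
L = 7.43 × 1.4718 = 10.935 km.

10.9 km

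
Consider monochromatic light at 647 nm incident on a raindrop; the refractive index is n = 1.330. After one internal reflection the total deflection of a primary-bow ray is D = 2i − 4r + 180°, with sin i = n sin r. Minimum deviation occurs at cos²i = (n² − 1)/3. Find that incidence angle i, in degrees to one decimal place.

cos²i = (1.330² − 1)/3 = (1.76890 − 1)/3 = 0.25630.
cos i = 0.50626, so i = 59.585°.

59.6°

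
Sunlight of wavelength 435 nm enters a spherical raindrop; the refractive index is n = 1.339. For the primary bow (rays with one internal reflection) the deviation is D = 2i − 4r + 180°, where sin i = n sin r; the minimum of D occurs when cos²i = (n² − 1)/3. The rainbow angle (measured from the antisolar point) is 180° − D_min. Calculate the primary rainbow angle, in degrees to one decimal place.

41.2°

cos²i = (1.79292 − 1)/3 = 0.26431; i = arccos(0.51411) = 59.062°.
sin r = sin 59.062°/1.339 = 0.64057; r = 39.834°.
D_min = 2·59.062° − 4·39.834° + 180° = 138.786°.
Rainbow angle = 180° − D_min = 41.214°.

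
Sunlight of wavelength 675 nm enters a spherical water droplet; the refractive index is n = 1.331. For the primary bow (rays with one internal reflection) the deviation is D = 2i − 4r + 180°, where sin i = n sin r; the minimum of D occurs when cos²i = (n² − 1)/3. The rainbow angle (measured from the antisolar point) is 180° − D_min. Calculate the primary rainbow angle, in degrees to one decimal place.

cos²i = (1.77156 − 1)/3 = 0.25719; i = arccos(0.50714) = 59.527°.
sin r = sin 59.527°/1.331 = 0.64753; r = 40.356°.
D_min = 2·59.527° − 4·40.356° + 180° = 137.630°.
Rainbow angle = 180° − D_min = 42.370°.

42.4°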